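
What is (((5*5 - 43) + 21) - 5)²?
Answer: 4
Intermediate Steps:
(((5*5 - 43) + 21) - 5)² = (((25 - 43) + 21) - 5)² = ((-18 + 21) - 5)² = (3 - 5)² = (-2)² = 4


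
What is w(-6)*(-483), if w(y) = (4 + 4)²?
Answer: -30912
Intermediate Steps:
w(y) = 64 (w(y) = 8² = 64)
w(-6)*(-483) = 64*(-483) = -30912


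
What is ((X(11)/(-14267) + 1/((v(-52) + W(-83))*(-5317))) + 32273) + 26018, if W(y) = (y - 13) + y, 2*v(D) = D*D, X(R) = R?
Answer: 471526547015969/8089182777 ≈ 58291.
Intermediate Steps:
v(D) = D²/2 (v(D) = (D*D)/2 = D²/2)
W(y) = -13 + 2*y (W(y) = (-13 + y) + y = -13 + 2*y)
((X(11)/(-14267) + 1/((v(-52) + W(-83))*(-5317))) + 32273) + 26018 = ((11/(-14267) + 1/(((½)*(-52)² + (-13 + 2*(-83)))*(-5317))) + 32273) + 26018 = ((11*(-1/14267) - 1/5317/((½)*2704 + (-13 - 166))) + 32273) + 26018 = ((-1/1297 - 1/5317/(1352 - 179)) + 32273) + 26018 = ((-1/1297 - 1/5317/1173) + 32273) + 26018 = ((-1/1297 + (1/1173)*(-1/5317)) + 32273) + 26018 = ((-1/1297 - 1/6236841) + 32273) + 26018 = (-6238138/8089182777 + 32273) + 26018 = 261062189523983/8089182777 + 26018 = 471526547015969/8089182777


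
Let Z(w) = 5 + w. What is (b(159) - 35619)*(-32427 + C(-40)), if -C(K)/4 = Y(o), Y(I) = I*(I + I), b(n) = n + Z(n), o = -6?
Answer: 1154708640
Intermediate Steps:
b(n) = 5 + 2*n (b(n) = n + (5 + n) = 5 + 2*n)
Y(I) = 2*I**2 (Y(I) = I*(2*I) = 2*I**2)
C(K) = -288 (C(K) = -8*(-6)**2 = -8*36 = -4*72 = -288)
(b(159) - 35619)*(-32427 + C(-40)) = ((5 + 2*159) - 35619)*(-32427 - 288) = ((5 + 318) - 35619)*(-32715) = (323 - 35619)*(-32715) = -35296*(-32715) = 1154708640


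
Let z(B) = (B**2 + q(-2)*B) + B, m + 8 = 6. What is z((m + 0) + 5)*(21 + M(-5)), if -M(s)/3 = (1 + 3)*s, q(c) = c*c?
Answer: 1944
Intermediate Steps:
m = -2 (m = -8 + 6 = -2)
q(c) = c**2
M(s) = -12*s (M(s) = -3*(1 + 3)*s = -12*s)
z(B) = B**2 + 5*B (z(B) = (B**2 + (-2)**2*B) + B = (B**2 + 4*B) + B = B**2 + 5*B)
z((m + 0) + 5)*(21 + M(-5)) = (((-2 + 0) + 5)*(5 + ((-2 + 0) + 5)))*(21 - 12*(-5)) = ((-2 + 5)*(5 + (-2 + 5)))*(21 + 60) = (3*(5 + 3))*81 = (3*8)*81 = 24*81 = 1944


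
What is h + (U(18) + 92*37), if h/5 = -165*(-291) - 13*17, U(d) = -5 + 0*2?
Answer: 242369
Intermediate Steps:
U(d) = -5 (U(d) = -5 + 0 = -5)
h = 238970 (h = 5*(-165*(-291) - 13*17) = 5*(48015 - 221) = 5*47794 = 238970)
h + (U(18) + 92*37) = 238970 + (-5 + 92*37) = 238970 + (-5 + 3404) = 238970 + 3399 = 242369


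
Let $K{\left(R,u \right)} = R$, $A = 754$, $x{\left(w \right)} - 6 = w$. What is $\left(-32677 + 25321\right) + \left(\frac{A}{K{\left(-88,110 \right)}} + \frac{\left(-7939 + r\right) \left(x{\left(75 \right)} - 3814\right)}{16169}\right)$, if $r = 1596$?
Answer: $- \frac{4197568493}{711436} \approx -5900.1$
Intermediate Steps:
$x{\left(w \right)} = 6 + w$
$\left(-32677 + 25321\right) + \left(\frac{A}{K{\left(-88,110 \right)}} + \frac{\left(-7939 + r\right) \left(x{\left(75 \right)} - 3814\right)}{16169}\right) = \left(-32677 + 25321\right) + \left(\frac{754}{-88} + \frac{\left(-7939 + 1596\right) \left(\left(6 + 75\right) - 3814\right)}{16169}\right) = -7356 + \left(754 \left(- \frac{1}{88}\right) + - 6343 \left(81 - 3814\right) \frac{1}{16169}\right) = -7356 - \left(\frac{377}{44} - \left(-6343\right) \left(-3733\right) \frac{1}{16169}\right) = -7356 + \left(- \frac{377}{44} + 23678419 \cdot \frac{1}{16169}\right) = -7356 + \left(- \frac{377}{44} + \frac{23678419}{16169}\right) = -7356 + \frac{1035754723}{711436} = - \frac{4197568493}{711436}$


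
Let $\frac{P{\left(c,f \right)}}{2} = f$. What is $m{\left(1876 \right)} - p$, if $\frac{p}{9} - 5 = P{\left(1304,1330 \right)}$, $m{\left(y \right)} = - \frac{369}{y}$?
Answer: $- \frac{44996229}{1876} \approx -23985.0$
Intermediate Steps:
$P{\left(c,f \right)} = 2 f$
$p = 23985$ ($p = 45 + 9 \cdot 2 \cdot 1330 = 45 + 9 \cdot 2660 = 45 + 23940 = 23985$)
$m{\left(1876 \right)} - p = - \frac{369}{1876} - 23985 = - \frac{44996229}{1876}$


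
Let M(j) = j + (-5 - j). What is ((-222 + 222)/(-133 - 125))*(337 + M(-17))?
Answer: 0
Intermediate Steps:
M(j) = -5
((-222 + 222)/(-133 - 125))*(337 + M(-17)) = ((-222 + 222)/(-133 - 125))*(337 - 5) = (0/(-258))*332 = (0*(-1/258))*332 = 0*332 = 0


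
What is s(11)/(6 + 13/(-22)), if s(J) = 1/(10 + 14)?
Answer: 11/1428 ≈ 0.0077031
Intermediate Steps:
s(J) = 1/24
s(11)/(6 + 13/(-22)) = (1/24)/(6 + 13/(-22)) = (1/24)/(6 + 13*(-1/22)) = (1/24)/(6 - 13/22) = (1/24)/(119/22) = (22/119)*(1/24) = 11/1428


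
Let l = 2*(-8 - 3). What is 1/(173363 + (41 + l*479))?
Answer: 1/162866 ≈ 6.1400e-6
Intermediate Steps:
l = -22 (l = 2*(-11) = -22)
1/(173363 + (41 + l*479)) = 1/(173363 + (41 - 22*479)) = 1/(173363 + (41 - 10538)) = 1/(173363 - 10497) = 1/162866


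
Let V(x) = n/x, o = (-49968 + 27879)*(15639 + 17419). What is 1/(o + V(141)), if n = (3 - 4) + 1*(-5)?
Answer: -47/34320253616 ≈ -1.3695e-9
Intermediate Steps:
o = -730218162 (o = -22089*33058 = -730218162)
n = -6 (n = -1 - 5 = -6)
V(x) = -6/x
1/(o + V(141)) = 1/(-730218162 - 6/141) = 1/(-730218162 - 6*1/141) = 1/(-730218162 - 2/47) = 1/(-34320253616/47) = -47/34320253616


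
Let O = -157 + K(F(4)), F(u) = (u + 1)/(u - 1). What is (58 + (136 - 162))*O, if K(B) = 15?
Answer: -4544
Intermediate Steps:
F(u) = (1 + u)/(-1 + u)
O = -142 (O = -157 + 15 = -142)
(58 + (136 - 162))*O = (58 + (136 - 162))*(-142) = (58 - 26)*(-142) = 32*(-142) = -4544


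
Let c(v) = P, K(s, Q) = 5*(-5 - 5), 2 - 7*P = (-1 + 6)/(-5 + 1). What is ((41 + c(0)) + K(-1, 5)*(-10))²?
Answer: 229855921/784 ≈ 2.9318e+5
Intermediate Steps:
P = 13/28 (P = 2/7 - (-1 + 6)/(7*(-5 + 1)) = 2/7 - 5/(7*(-4)) = 2/7 - 5*(-1)/(7*4) = 2/7 - ⅐*(-5/4) = 2/7 + 5/28 = 13/28 ≈ 0.46429)
K(s, Q) = -50 (K(s, Q) = 5*(-10) = -50)
c(v) = 13/28
((41 + c(0)) + K(-1, 5)*(-10))² = ((41 + 13/28) - 50*(-10))² = (1161/28 + 500)² = (15161/28)² = 229855921/784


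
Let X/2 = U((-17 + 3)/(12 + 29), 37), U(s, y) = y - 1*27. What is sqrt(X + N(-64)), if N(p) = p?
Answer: 2*I*sqrt(11) ≈ 6.6332*I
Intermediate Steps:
U(s, y) = -27 + y (U(s, y) = y - 27 = -27 + y)
X = 20 (X = 2*(-27 + 37) = 2*10 = 20)
sqrt(X + N(-64)) = sqrt(20 - 64) = sqrt(-44) = 2*I*sqrt(11)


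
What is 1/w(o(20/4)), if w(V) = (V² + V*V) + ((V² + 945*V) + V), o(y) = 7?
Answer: 1/6769 ≈ 0.00014773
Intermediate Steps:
w(V) = 3*V² + 946*V (w(V) = (V² + V²) + (V² + 946*V) = 2*V² + (V² + 946*V) = 3*V² + 946*V)
1/w(o(20/4)) = 1/(7*(946 + 3*7)) = 1/(7*(946 + 21)) = 1/(7*967) = 1/6769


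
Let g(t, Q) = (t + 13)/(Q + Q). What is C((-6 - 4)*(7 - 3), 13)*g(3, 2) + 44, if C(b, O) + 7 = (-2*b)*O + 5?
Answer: 4196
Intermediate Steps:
g(t, Q) = (13 + t)/(2*Q) (g(t, Q) = (13 + t)/((2*Q)) = (13 + t)*(1/(2*Q)) = (13 + t)/(2*Q))
C(b, O) = -2 - 2*O*b (C(b, O) = -7 + ((-2*b)*O + 5) = -7 + (-2*O*b + 5) = -7 + (5 - 2*O*b) = -2 - 2*O*b)
C((-6 - 4)*(7 - 3), 13)*g(3, 2) + 44 = (-2 - 2*13*(-6 - 4)*(7 - 3))*((½)*(13 + 3)/2) + 44 = (-2 - 2*13*(-10*4))*((½)*(½)*16) + 44 = (-2 - 2*13*(-40))*4 + 44 = (-2 + 1040)*4 + 44 = 1038*4 + 44 = 4152 + 44 = 4196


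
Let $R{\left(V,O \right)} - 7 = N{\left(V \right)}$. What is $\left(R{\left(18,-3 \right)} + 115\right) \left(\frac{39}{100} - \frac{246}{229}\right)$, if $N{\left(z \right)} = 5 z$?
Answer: $- \frac{830457}{5725} \approx -145.06$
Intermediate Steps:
$R{\left(V,O \right)} = 7 + 5 V$
$\left(R{\left(18,-3 \right)} + 115\right) \left(\frac{39}{100} - \frac{246}{229}\right) = \left(\left(7 + 5 \cdot 18\right) + 115\right) \left(\frac{39}{100} - \frac{246}{229}\right) = \left(\left(7 + 90\right) + 115\right) \left(39 \cdot \frac{1}{100} - \frac{246}{229}\right) = \left(97 + 115\right) \left(\frac{39}{100} - \frac{246}{229}\right) = 212 \left(- \frac{15669}{22900}\right) = - \frac{830457}{5725}$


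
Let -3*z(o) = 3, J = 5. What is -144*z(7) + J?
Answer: 149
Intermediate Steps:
z(o) = -1 (z(o) = -1/3*3 = -1)
-144*z(7) + J = -144*(-1) + 5 = 144 + 5 = 149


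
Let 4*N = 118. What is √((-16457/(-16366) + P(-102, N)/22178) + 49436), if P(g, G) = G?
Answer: √33229663972245086073/25926082 ≈ 222.34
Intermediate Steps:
N = 59/2 (N = (¼)*118 = 59/2 ≈ 29.500)
√((-16457/(-16366) + P(-102, N)/22178) + 49436) = √((-16457/(-16366) + (59/2)/22178) + 49436) = √((-16457*(-1/16366) + (59/2)*(1/22178)) + 49436) = √((2351/2338 + 59/44356) + 49436) = √(52209449/51852164 + 49436) = √(2563415788953/51852164) = √33229663972245086073/25926082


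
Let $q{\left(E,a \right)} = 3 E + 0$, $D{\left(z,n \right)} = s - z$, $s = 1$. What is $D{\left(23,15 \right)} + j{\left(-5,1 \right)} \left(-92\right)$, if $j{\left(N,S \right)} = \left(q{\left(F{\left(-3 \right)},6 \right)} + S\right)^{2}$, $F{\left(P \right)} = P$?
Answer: $-5910$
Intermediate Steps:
$D{\left(z,n \right)} = 1 - z$
$q{\left(E,a \right)} = 3 E$
$j{\left(N,S \right)} = \left(-9 + S\right)^{2}$ ($j{\left(N,S \right)} = \left(3 \left(-3\right) + S\right)^{2} = \left(-9 + S\right)^{2}$)
$D{\left(23,15 \right)} + j{\left(-5,1 \right)} \left(-92\right) = \left(1 - 23\right) + \left(-9 + 1\right)^{2} \left(-92\right) = \left(1 - 23\right) + \left(-8\right)^{2} \left(-92\right) = -22 + 64 \left(-92\right) = -22 - 5888 = -5910$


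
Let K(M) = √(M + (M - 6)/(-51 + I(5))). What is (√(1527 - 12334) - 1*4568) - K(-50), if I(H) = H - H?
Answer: -4568 + I*√10807 - I*√127194/51 ≈ -4568.0 + 96.964*I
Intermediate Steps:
I(H) = 0
K(M) = √(2/17 + 50*M/51) (K(M) = √(M + (M - 6)/(-51 + 0)) = √(M + (-6 + M)/(-51)) = √(M + (-6 + M)*(-1/51)) = √(M + (2/17 - M/51)) = √(2/17 + 50*M/51))
(√(1527 - 12334) - 1*4568) - K(-50) = (√(1527 - 12334) - 1*4568) - √(306 + 2550*(-50))/51 = (√(-10807) - 4568) - √(306 - 127500)/51 = (I*√10807 - 4568) - √(-127194)/51 = (-4568 + I*√10807) - I*√127194/51 = -4568 + I*√10807 - I*√127194/51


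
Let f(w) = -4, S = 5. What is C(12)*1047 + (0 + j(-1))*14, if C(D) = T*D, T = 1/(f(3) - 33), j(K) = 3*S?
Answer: -4794/37 ≈ -129.57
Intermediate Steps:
j(K) = 15 (j(K) = 3*5 = 15)
T = -1/37 (T = 1/(-4 - 33) = 1/(-37) = -1/37 ≈ -0.027027)
C(D) = -D/37
C(12)*1047 + (0 + j(-1))*14 = -1/37*12*1047 + (0 + 15)*14 = -12/37*1047 + 15*14 = -12564/37 + 210 = -4794/37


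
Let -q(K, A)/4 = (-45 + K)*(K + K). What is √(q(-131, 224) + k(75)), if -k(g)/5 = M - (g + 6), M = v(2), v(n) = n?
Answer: I*√184053 ≈ 429.01*I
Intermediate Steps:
q(K, A) = -8*K*(-45 + K) (q(K, A) = -4*(-45 + K)*(K + K) = -4*(-45 + K)*2*K = -8*K*(-45 + K))
M = 2
k(g) = 20 + 5*g (k(g) = -5*(2 - (g + 6)) = -5*(2 - (6 + g)) = -5*(2 + (-6 - g)) = -5*(-4 - g) = 20 + 5*g)
√(q(-131, 224) + k(75)) = √(8*(-131)*(45 - 1*(-131)) + (20 + 5*75)) = √(8*(-131)*(45 + 131) + (20 + 375)) = √(8*(-131)*176 + 395) = √(-184448 + 395) = √(-184053) = I*√184053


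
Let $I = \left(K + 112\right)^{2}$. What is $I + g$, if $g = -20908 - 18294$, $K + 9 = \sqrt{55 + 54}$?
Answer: $-28484 + 206 \sqrt{109} \approx -26333.0$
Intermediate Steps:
$K = -9 + \sqrt{109}$ ($K = -9 + \sqrt{55 + 54} = -9 + \sqrt{109} \approx 1.4403$)
$g = -39202$
$I = \left(103 + \sqrt{109}\right)^{2}$ ($I = \left(\left(-9 + \sqrt{109}\right) + 112\right)^{2} = \left(103 + \sqrt{109}\right)^{2} \approx 12869.0$)
$I + g = \left(103 + \sqrt{109}\right)^{2} - 39202 = -39202 + \left(103 + \sqrt{109}\right)^{2}$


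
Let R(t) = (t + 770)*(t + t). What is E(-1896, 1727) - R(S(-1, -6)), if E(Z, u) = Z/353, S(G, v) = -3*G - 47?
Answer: 22550568/353 ≈ 63883.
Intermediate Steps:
S(G, v) = -47 - 3*G
R(t) = 2*t*(770 + t) (R(t) = (770 + t)*(2*t) = 2*t*(770 + t))
E(Z, u) = Z/353 (E(Z, u) = Z*(1/353) = Z/353)
E(-1896, 1727) - R(S(-1, -6)) = (1/353)*(-1896) - 2*(-47 - 3*(-1))*(770 + (-47 - 3*(-1))) = -1896/353 - 2*(-47 + 3)*(770 + (-47 + 3)) = -1896/353 - 2*(-44)*(770 - 44) = -1896/353 - 2*(-44)*726 = -1896/353 - 1*(-63888) = -1896/353 + 63888 = 22550568/353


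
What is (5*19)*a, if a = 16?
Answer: 1520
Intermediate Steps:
(5*19)*a = (5*19)*16 = 95*16 = 1520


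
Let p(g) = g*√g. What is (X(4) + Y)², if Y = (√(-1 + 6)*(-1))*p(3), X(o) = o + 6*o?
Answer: 919 - 168*√15 ≈ 268.34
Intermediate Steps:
X(o) = 7*o
p(g) = g^(3/2)
Y = -3*√15 (Y = (√(-1 + 6)*(-1))*3^(3/2) = (√5*(-1))*(3*√3) = (-√5)*(3*√3) = -3*√15 ≈ -11.619)
(X(4) + Y)² = (7*4 - 3*√15)² = (28 - 3*√15)²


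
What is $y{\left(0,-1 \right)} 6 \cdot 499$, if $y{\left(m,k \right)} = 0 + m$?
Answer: $0$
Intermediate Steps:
$y{\left(m,k \right)} = m$
$y{\left(0,-1 \right)} 6 \cdot 499 = 0 \cdot 6 \cdot 499 = 0 \cdot 499 = 0$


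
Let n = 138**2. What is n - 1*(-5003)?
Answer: 24047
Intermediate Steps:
n = 19044
n - 1*(-5003) = 19044 - 1*(-5003) = 19044 + 5003 = 24047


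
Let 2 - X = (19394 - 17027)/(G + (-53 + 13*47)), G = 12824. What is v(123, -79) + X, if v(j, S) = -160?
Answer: -2116723/13382 ≈ -158.18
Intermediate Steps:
X = 24397/13382 (X = 2 - (19394 - 17027)/(12824 + (-53 + 13*47)) = 2 - 2367/(12824 + (-53 + 611)) = 2 - 2367/(12824 + 558) = 2 - 2367/13382 = 24397/13382 ≈ 1.8231)
v(123, -79) + X = -160 + 24397/13382 = -2116723/13382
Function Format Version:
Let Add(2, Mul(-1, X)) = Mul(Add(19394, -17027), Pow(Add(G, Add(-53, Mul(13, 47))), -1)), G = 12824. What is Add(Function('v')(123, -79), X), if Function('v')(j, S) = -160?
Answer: Rational(-2116723, 13382) ≈ -158.18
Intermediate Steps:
X = Rational(24397, 13382) (X = Add(2, Mul(-1, Mul(Add(19394, -17027), Pow(Add(12824, Add(-53, Mul(13, 47))), -1)))) = Add(2, Mul(-1, Mul(2367, Pow(Add(12824, Add(-53, 611)), -1)))) = Add(2, Mul(-1, Mul(2367, Pow(Add(12824, 558), -1)))) = Add(2, Mul(-1, Mul(2367, Pow(13382, -1)))) = Add(2, Mul(-1, Mul(2367, Rational(1, 13382)))) = Add(2, Mul(-1, Rational(2367, 13382))) = Add(2, Rational(-2367, 13382)) = Rational(24397, 13382) ≈ 1.8231)
Add(Function('v')(123, -79), X) = Add(-160, Rational(24397, 13382)) = Rational(-2116723, 13382)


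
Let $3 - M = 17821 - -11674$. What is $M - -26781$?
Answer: $-2711$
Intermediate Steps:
$M = -29492$ ($M = 3 - \left(17821 - -11674\right) = 3 - \left(17821 + 11674\right) = 3 - 29495 = -29492$)
$M - -26781 = -29492 - -26781 = -29492 + 26781 = -2711$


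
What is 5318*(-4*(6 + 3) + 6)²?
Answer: 4786200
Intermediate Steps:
5318*(-4*(6 + 3) + 6)² = 5318*(-4*9 + 6)² = 5318*(-36 + 6)² = 5318*(-30)² = 5318*900 = 4786200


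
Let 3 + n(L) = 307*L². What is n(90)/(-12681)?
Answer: -828899/4227 ≈ -196.10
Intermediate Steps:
n(L) = -3 + 307*L²
n(90)/(-12681) = (-3 + 307*90²)/(-12681) = (-3 + 307*8100)*(-1/12681) = (-3 + 2486700)*(-1/12681) = 2486697*(-1/12681) = -828899/4227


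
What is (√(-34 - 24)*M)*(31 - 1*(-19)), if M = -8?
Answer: -400*I*√58 ≈ -3046.3*I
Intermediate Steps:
(√(-34 - 24)*M)*(31 - 1*(-19)) = (√(-34 - 24)*(-8))*(31 - 1*(-19)) = (√(-58)*(-8))*(31 + 19) = ((I*√58)*(-8))*50 = -8*I*√58*50 = -400*I*√58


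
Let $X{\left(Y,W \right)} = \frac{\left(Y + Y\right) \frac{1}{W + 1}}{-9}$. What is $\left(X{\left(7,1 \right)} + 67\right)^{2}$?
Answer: $\frac{355216}{81} \approx 4385.4$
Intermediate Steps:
$X{\left(Y,W \right)} = - \frac{2 Y}{9 \left(1 + W\right)}$ ($X{\left(Y,W \right)} = \frac{2 Y}{1 + W} \left(- \frac{1}{9}\right) = - \frac{2 Y}{9 \left(1 + W\right)}$)
$\left(X{\left(7,1 \right)} + 67\right)^{2} = \left(\left(-2\right) 7 \frac{1}{9 + 9 \cdot 1} + 67\right)^{2} = \left(\left(-2\right) 7 \frac{1}{9 + 9} + 67\right)^{2} = \left(\left(-2\right) 7 \cdot \frac{1}{18} + 67\right)^{2} = \left(- \frac{7}{9} + 67\right)^{2} = \left(\frac{596}{9}\right)^{2} = \frac{355216}{81}$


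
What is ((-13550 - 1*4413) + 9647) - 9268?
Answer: -17584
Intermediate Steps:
((-13550 - 1*4413) + 9647) - 9268 = ((-13550 - 4413) + 9647) - 9268 = (-17963 + 9647) - 9268 = -8316 - 9268 = -17584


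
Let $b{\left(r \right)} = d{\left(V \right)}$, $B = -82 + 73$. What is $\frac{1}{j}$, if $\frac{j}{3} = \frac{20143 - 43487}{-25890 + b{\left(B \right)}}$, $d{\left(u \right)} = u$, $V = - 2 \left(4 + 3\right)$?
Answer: $\frac{1619}{4377} \approx 0.36989$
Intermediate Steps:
$B = -9$
$V = -14$ ($V = \left(-2\right) 7 = -14$)
$b{\left(r \right)} = -14$
$j = \frac{4377}{1619}$ ($j = 3 \frac{20143 - 43487}{-25890 - 14} = 3 \left(- \frac{23344}{-25904}\right) = 3 \left(\left(-23344\right) \left(- \frac{1}{25904}\right)\right) = 3 \cdot \frac{1459}{1619} = \frac{4377}{1619} \approx 2.7035$)
$\frac{1}{j} = \frac{1}{\frac{4377}{1619}} = \frac{1619}{4377}$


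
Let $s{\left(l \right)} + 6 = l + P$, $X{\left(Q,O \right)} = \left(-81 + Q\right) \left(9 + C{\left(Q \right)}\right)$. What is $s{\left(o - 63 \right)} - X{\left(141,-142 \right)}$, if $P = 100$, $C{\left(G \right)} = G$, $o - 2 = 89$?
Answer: $-8878$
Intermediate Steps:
$o = 91$ ($o = 2 + 89 = 91$)
$X{\left(Q,O \right)} = \left(-81 + Q\right) \left(9 + Q\right)$
$s{\left(l \right)} = 94 + l$ ($s{\left(l \right)} = -6 + \left(l + 100\right) = -6 + \left(100 + l\right) = 94 + l$)
$s{\left(o - 63 \right)} - X{\left(141,-142 \right)} = \left(94 + \left(91 - 63\right)\right) - \left(-729 + 141^{2} - 10152\right) = \left(94 + \left(91 - 63\right)\right) - \left(-729 + 19881 - 10152\right) = \left(94 + 28\right) - 9000 = 122 - 9000 = -8878$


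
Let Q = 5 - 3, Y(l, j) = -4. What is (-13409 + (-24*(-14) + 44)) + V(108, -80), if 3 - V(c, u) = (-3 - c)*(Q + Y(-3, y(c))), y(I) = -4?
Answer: -13248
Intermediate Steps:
Q = 2
V(c, u) = -3 - 2*c (V(c, u) = 3 - (-3 - c)*(2 - 4) = 3 - (-3 - c)*(-2) = 3 - (6 + 2*c) = 3 + (-6 - 2*c) = -3 - 2*c)
(-13409 + (-24*(-14) + 44)) + V(108, -80) = (-13409 + (-24*(-14) + 44)) + (-3 - 2*108) = (-13409 + (336 + 44)) + (-3 - 216) = (-13409 + 380) - 219 = -13029 - 219 = -13248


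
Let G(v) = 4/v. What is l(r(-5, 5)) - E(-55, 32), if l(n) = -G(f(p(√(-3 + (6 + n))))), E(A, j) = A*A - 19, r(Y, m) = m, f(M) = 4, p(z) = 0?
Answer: -3007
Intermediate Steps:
E(A, j) = -19 + A² (E(A, j) = A² - 19 = -19 + A²)
l(n) = -1 (l(n) = -4/4 = -1*1 = -1)
l(r(-5, 5)) - E(-55, 32) = -1 - (-19 + (-55)²) = -1 - (-19 + 3025) = -1 - 1*3006 = -1 - 3006 = -3007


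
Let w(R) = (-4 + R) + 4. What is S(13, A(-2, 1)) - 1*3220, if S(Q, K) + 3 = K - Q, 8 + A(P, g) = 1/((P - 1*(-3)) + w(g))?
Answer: -6487/2 ≈ -3243.5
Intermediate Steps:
w(R) = R
A(P, g) = -8 + 1/(3 + P + g) (A(P, g) = -8 + 1/((P - 1*(-3)) + g) = -8 + 1/((P + 3) + g) = -8 + 1/((3 + P) + g) = -8 + 1/(3 + P + g))
S(Q, K) = -3 + K - Q (S(Q, K) = -3 + (K - Q) = -3 + K - Q)
S(13, A(-2, 1)) - 1*3220 = (-3 + (-23 - 8*(-2) - 8*1)/(3 - 2 + 1) - 1*13) - 1*3220 = (-3 + (-23 + 16 - 8)/2 - 13) - 3220 = (-3 + (1/2)*(-15) - 13) - 3220 = (-3 - 15/2 - 13) - 3220 = -47/2 - 3220 = -6487/2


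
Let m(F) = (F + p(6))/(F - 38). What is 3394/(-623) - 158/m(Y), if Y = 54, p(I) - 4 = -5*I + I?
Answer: -845170/10591 ≈ -79.801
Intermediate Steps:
p(I) = 4 - 4*I (p(I) = 4 + (-5*I + I) = 4 - 4*I)
m(F) = (-20 + F)/(-38 + F) (m(F) = (F + (4 - 4*6))/(F - 38) = (F + (4 - 24))/(-38 + F) = (F - 20)/(-38 + F) = (-20 + F)/(-38 + F))
3394/(-623) - 158/m(Y) = 3394/(-623) - 158*(-38 + 54)/(-20 + 54) = 3394*(-1/623) - 158/(34/16) = -3394/623 - 158/((1/16)*34) = -3394/623 - 158/17/8 = -3394/623 - 158*8/17 = -3394/623 - 1264/17 = -845170/10591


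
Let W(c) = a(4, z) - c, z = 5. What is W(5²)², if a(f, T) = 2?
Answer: 529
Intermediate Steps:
W(c) = 2 - c
W(5²)² = (2 - 1*5²)² = (2 - 1*25)² = (2 - 25)² = (-23)² = 529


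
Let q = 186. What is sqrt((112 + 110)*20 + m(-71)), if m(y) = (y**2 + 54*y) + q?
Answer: sqrt(5833) ≈ 76.374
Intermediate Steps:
m(y) = 186 + y**2 + 54*y (m(y) = (y**2 + 54*y) + 186 = 186 + y**2 + 54*y)
sqrt((112 + 110)*20 + m(-71)) = sqrt((112 + 110)*20 + (186 + (-71)**2 + 54*(-71))) = sqrt(222*20 + (186 + 5041 - 3834)) = sqrt(4440 + 1393) = sqrt(5833)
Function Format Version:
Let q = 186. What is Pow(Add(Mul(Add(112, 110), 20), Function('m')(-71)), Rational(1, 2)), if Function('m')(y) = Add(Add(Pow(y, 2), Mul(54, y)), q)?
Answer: Pow(5833, Rational(1, 2)) ≈ 76.374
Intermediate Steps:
Function('m')(y) = Add(186, Pow(y, 2), Mul(54, y)) (Function('m')(y) = Add(Add(Pow(y, 2), Mul(54, y)), 186) = Add(186, Pow(y, 2), Mul(54, y)))
Pow(Add(Mul(Add(112, 110), 20), Function('m')(-71)), Rational(1, 2)) = Pow(Add(Mul(Add(112, 110), 20), Add(186, Pow(-71, 2), Mul(54, -71))), Rational(1, 2)) = Pow(Add(Mul(222, 20), Add(186, 5041, -3834)), Rational(1, 2)) = Pow(Add(4440, 1393), Rational(1, 2)) = Pow(5833, Rational(1, 2))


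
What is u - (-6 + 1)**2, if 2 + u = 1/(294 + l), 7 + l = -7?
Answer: -7559/280 ≈ -26.996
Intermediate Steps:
l = -14 (l = -7 - 7 = -14)
u = -559/280 (u = -2 + 1/(294 - 14) = -2 + 1/280 = -559/280 ≈ -1.9964)
u - (-6 + 1)**2 = -559/280 - (-6 + 1)**2 = -559/280 - 1*(-5)**2 = -559/280 - 1*25 = -559/280 - 25 = -7559/280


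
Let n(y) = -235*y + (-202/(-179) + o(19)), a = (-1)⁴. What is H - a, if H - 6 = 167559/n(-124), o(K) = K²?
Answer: 56397466/5280881 ≈ 10.680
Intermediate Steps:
a = 1
n(y) = 64821/179 - 235*y (n(y) = -235*y + (-202/(-179) + 19²) = -235*y + (-202*(-1/179) + 361) = -235*y + (202/179 + 361) = -235*y + 64821/179 = 64821/179 - 235*y)
H = 61678347/5280881 (H = 6 + 167559/(64821/179 - 235*(-124)) = 6 + 167559/(64821/179 + 29140) = 6 + 167559/(5280881/179) = 6 + 167559*(179/5280881) = 6 + 29993061/5280881 = 61678347/5280881 ≈ 11.680)
H - a = 61678347/5280881 - 1*1 = 61678347/5280881 - 1 = 56397466/5280881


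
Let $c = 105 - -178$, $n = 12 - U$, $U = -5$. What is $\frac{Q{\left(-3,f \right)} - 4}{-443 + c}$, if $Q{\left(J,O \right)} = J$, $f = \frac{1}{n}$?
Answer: $\frac{7}{160} \approx 0.04375$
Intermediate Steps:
$n = 17$ ($n = 12 - -5 = 12 + 5 = 17$)
$f = \frac{1}{17} \approx 0.058824$
$c = 283$ ($c = 105 + 178 = 283$)
$\frac{Q{\left(-3,f \right)} - 4}{-443 + c} = \frac{-3 - 4}{-443 + 283} = - \frac{7}{-160} = \left(-7\right) \left(- \frac{1}{160}\right) = \frac{7}{160}$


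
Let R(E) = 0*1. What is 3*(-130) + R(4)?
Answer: -390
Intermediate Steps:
R(E) = 0
3*(-130) + R(4) = 3*(-130) + 0 = -390 + 0 = -390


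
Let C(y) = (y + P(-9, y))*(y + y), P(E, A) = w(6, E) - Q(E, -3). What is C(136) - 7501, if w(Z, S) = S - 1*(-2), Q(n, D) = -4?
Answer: 28675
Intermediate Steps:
w(Z, S) = 2 + S (w(Z, S) = S + 2 = 2 + S)
P(E, A) = 6 + E (P(E, A) = (2 + E) - 1*(-4) = (2 + E) + 4 = 6 + E)
C(y) = 2*y*(-3 + y) (C(y) = (y + (6 - 9))*(y + y) = (y - 3)*(2*y) = (-3 + y)*(2*y) = 2*y*(-3 + y))
C(136) - 7501 = 2*136*(-3 + 136) - 7501 = 2*136*133 - 7501 = 36176 - 7501 = 28675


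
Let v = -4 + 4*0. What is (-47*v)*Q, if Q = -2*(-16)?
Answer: 6016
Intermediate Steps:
Q = 32
v = -4 (v = -4 + 0 = -4)
(-47*v)*Q = -47*(-4)*32 = 188*32 = 6016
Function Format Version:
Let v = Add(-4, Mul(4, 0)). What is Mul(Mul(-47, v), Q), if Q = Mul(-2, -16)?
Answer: 6016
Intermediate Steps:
Q = 32
v = -4 (v = Add(-4, 0) = -4)
Mul(Mul(-47, v), Q) = Mul(Mul(-47, -4), 32) = Mul(188, 32) = 6016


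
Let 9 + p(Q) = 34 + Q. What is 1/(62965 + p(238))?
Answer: 1/63228 ≈ 1.5816e-5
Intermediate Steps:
p(Q) = 25 + Q (p(Q) = -9 + (34 + Q) = 25 + Q)
1/(62965 + p(238)) = 1/(62965 + (25 + 238)) = 1/(62965 + 263) = 1/63228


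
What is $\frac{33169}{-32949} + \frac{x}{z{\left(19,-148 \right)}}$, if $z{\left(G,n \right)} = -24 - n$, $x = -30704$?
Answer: $- \frac{253944763}{1021419} \approx -248.62$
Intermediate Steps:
$\frac{33169}{-32949} + \frac{x}{z{\left(19,-148 \right)}} = \frac{33169}{-32949} - \frac{30704}{-24 - -148} = 33169 \left(- \frac{1}{32949}\right) - \frac{30704}{-24 + 148} = - \frac{33169}{32949} - \frac{30704}{124} = - \frac{33169}{32949} - \frac{7676}{31} = - \frac{253944763}{1021419}$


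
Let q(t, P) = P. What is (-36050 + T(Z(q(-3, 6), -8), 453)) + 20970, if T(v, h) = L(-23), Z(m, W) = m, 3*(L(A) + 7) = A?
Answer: -45284/3 ≈ -15095.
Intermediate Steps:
L(A) = -7 + A/3
T(v, h) = -44/3 (T(v, h) = -7 + (⅓)*(-23) = -7 - 23/3 = -44/3)
(-36050 + T(Z(q(-3, 6), -8), 453)) + 20970 = (-36050 - 44/3) + 20970 = -108194/3 + 20970 = -45284/3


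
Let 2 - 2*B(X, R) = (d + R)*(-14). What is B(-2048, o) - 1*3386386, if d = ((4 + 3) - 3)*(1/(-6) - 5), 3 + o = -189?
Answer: -10163621/3 ≈ -3.3879e+6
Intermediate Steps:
o = -192 (o = -3 - 189 = -192)
d = -62/3 (d = (7 - 3)*(-⅙ - 5) = 4*(-31/6) = -62/3 ≈ -20.667)
B(X, R) = -431/3 + 7*R (B(X, R) = 1 - (-62/3 + R)*(-14)/2 = 1 - (868/3 - 14*R)/2 = 1 + (-434/3 + 7*R) = -431/3 + 7*R)
B(-2048, o) - 1*3386386 = (-431/3 + 7*(-192)) - 1*3386386 = (-431/3 - 1344) - 3386386 = -4463/3 - 3386386 = -10163621/3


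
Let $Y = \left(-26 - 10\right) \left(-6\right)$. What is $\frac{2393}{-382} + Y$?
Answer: $\frac{80119}{382} \approx 209.74$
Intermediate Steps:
$Y = 216$ ($Y = \left(-36\right) \left(-6\right) = 216$)
$\frac{2393}{-382} + Y = \frac{2393}{-382} + 216 = 2393 \left(- \frac{1}{382}\right) + 216 = - \frac{2393}{382} + 216 = \frac{80119}{382}$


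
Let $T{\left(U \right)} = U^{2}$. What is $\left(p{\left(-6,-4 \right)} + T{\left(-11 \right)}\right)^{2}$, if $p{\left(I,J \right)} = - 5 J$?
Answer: $19881$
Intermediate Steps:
$\left(p{\left(-6,-4 \right)} + T{\left(-11 \right)}\right)^{2} = \left(\left(-5\right) \left(-4\right) + \left(-11\right)^{2}\right)^{2} = \left(20 + 121\right)^{2} = 141^{2} = 19881$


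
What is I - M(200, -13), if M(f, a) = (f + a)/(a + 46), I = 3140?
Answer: 9403/3 ≈ 3134.3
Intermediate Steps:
M(f, a) = (a + f)/(46 + a)
I - M(200, -13) = 3140 - (-13 + 200)/(46 - 13) = 3140 - 187/33 = 3140 - 1*17/3 = 3140 - 17/3 = 9403/3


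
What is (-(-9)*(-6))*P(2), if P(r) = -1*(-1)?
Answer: -54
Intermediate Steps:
P(r) = 1
(-(-9)*(-6))*P(2) = -(-9)*(-6)*1 = -9*6*1 = -54*1 = -54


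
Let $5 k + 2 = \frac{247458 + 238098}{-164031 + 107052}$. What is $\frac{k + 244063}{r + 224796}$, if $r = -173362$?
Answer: $\frac{23177242957}{4884429810} \approx 4.7451$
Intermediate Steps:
$k = - \frac{199838}{94965}$ ($k = - \frac{2}{5} + \frac{\left(247458 + 238098\right) \frac{1}{-164031 + 107052}}{5} = - \frac{2}{5} + \frac{485556 \frac{1}{-56979}}{5} = - \frac{2}{5} + \frac{485556 \left(- \frac{1}{56979}\right)}{5} = - \frac{2}{5} + \frac{1}{5} \left(- \frac{161852}{18993}\right) = - \frac{2}{5} - \frac{161852}{94965} = - \frac{199838}{94965} \approx -2.1043$)
$\frac{k + 244063}{r + 224796} = \frac{- \frac{199838}{94965} + 244063}{-173362 + 224796} = \frac{23177242957}{94965 \cdot 51434} = \frac{23177242957}{94965} \cdot \frac{1}{51434} = \frac{23177242957}{4884429810}$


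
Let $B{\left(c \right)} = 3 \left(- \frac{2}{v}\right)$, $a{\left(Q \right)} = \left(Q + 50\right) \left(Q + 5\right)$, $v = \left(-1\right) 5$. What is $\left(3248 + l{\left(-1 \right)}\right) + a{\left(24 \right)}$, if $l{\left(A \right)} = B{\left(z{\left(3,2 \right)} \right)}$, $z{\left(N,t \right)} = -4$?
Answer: $\frac{26976}{5} \approx 5395.2$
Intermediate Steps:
$v = -5$
$a{\left(Q \right)} = \left(5 + Q\right) \left(50 + Q\right)$ ($a{\left(Q \right)} = \left(50 + Q\right) \left(5 + Q\right) = \left(5 + Q\right) \left(50 + Q\right)$)
$B{\left(c \right)} = \frac{6}{5}$ ($B{\left(c \right)} = 3 \left(- \frac{2}{-5}\right) = 3 \left(\left(-2\right) \left(- \frac{1}{5}\right)\right) = 3 \cdot \frac{2}{5} = \frac{6}{5}$)
$l{\left(A \right)} = \frac{6}{5}$
$\left(3248 + l{\left(-1 \right)}\right) + a{\left(24 \right)} = \left(3248 + \frac{6}{5}\right) + \left(250 + 24^{2} + 55 \cdot 24\right) = \frac{16246}{5} + \left(250 + 576 + 1320\right) = \frac{16246}{5} + 2146 = \frac{26976}{5}$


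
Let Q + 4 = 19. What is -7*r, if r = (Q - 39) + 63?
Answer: -273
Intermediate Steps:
Q = 15 (Q = -4 + 19 = 15)
r = 39 (r = (15 - 39) + 63 = -24 + 63 = 39)
-7*r = -7*39 = -273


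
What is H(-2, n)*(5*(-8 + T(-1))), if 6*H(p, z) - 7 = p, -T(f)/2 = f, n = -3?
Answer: -25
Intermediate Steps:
T(f) = -2*f
H(p, z) = 7/6 + p/6
H(-2, n)*(5*(-8 + T(-1))) = (7/6 + (⅙)*(-2))*(5*(-8 - 2*(-1))) = (7/6 - ⅓)*(5*(-8 + 2)) = 5*(5*(-6))/6 = (⅚)*(-30) = -25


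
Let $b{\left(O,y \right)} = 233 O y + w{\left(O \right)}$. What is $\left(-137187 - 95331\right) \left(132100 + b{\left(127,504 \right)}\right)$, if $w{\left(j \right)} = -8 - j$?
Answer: $-3498426067422$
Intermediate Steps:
$b{\left(O,y \right)} = -8 - O + 233 O y$ ($b{\left(O,y \right)} = 233 O y - \left(8 + O\right) = -8 - O + 233 O y$)
$\left(-137187 - 95331\right) \left(132100 + b{\left(127,504 \right)}\right) = \left(-137187 - 95331\right) \left(132100 - \left(135 - 14913864\right)\right) = - 232518 \left(132100 - -14913729\right) = - 232518 \left(132100 + 14913729\right) = \left(-232518\right) 15045829 = -3498426067422$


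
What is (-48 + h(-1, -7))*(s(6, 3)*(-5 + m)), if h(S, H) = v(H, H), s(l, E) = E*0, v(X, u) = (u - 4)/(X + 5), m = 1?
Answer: 0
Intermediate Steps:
v(X, u) = (-4 + u)/(5 + X)
s(l, E) = 0
h(S, H) = (-4 + H)/(5 + H)
(-48 + h(-1, -7))*(s(6, 3)*(-5 + m)) = (-48 + (-4 - 7)/(5 - 7))*(0*(-5 + 1)) = (-48 - 11/(-2))*(0*(-4)) = (-48 - ½*(-11))*0 = (-48 + 11/2)*0 = -85/2*0 = 0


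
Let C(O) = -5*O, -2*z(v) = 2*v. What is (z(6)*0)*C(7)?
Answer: 0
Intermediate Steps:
z(v) = -v
(z(6)*0)*C(7) = (-1*6*0)*(-5*7) = -6*0*(-35) = 0*(-35) = 0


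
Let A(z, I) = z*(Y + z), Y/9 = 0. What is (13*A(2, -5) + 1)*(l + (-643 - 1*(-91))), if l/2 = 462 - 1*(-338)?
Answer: 55544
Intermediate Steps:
Y = 0 (Y = 9*0 = 0)
A(z, I) = z² (A(z, I) = z*(0 + z) = z*z = z²)
l = 1600 (l = 2*(462 - 1*(-338)) = 2*(462 + 338) = 2*800 = 1600)
(13*A(2, -5) + 1)*(l + (-643 - 1*(-91))) = (13*2² + 1)*(1600 + (-643 - 1*(-91))) = (13*4 + 1)*(1600 + (-643 + 91)) = (52 + 1)*(1600 - 552) = 53*1048 = 55544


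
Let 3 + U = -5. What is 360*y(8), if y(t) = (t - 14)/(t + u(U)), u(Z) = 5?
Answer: -2160/13 ≈ -166.15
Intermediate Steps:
U = -8 (U = -3 - 5 = -8)
y(t) = (-14 + t)/(5 + t) (y(t) = (t - 14)/(t + 5) = (-14 + t)/(5 + t))
360*y(8) = 360*((-14 + 8)/(5 + 8)) = 360*(-6/13) = -2160/13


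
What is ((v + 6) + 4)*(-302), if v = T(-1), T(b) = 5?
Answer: -4530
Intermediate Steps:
v = 5
((v + 6) + 4)*(-302) = ((5 + 6) + 4)*(-302) = (11 + 4)*(-302) = 15*(-302) = -4530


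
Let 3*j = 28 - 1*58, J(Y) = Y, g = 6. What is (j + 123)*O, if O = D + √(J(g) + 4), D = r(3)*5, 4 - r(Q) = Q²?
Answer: -2825 + 113*√10 ≈ -2467.7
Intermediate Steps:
r(Q) = 4 - Q²
j = -10 (j = (28 - 1*58)/3 = (28 - 58)/3 = (⅓)*(-30) = -10)
D = -25 (D = (4 - 1*3²)*5 = (4 - 1*9)*5 = (4 - 9)*5 = -5*5 = -25)
O = -25 + √10 (O = -25 + √(6 + 4) = -25 + √10 ≈ -21.838)
(j + 123)*O = (-10 + 123)*(-25 + √10) = 113*(-25 + √10) = -2825 + 113*√10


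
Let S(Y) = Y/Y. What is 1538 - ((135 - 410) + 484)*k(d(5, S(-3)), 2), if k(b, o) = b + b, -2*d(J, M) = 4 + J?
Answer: 3419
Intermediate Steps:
S(Y) = 1
d(J, M) = -2 - J/2 (d(J, M) = -(4 + J)/2 = -2 - J/2)
k(b, o) = 2*b
1538 - ((135 - 410) + 484)*k(d(5, S(-3)), 2) = 1538 - ((135 - 410) + 484)*2*(-2 - ½*5) = 1538 - (-275 + 484)*2*(-2 - 5/2) = 1538 - 209*2*(-9/2) = 1538 - 209*(-9) = 1538 - 1*(-1881) = 1538 + 1881 = 3419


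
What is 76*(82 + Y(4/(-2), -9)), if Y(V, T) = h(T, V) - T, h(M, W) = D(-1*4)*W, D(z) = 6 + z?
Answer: 6612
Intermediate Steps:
h(M, W) = 2*W (h(M, W) = (6 - 1*4)*W = (6 - 4)*W = 2*W)
Y(V, T) = -T + 2*V (Y(V, T) = 2*V - T = -T + 2*V)
76*(82 + Y(4/(-2), -9)) = 76*(82 + (-1*(-9) + 2*(4/(-2)))) = 76*(82 + (9 + 2*(4*(-½)))) = 76*(82 + (9 + 2*(-2))) = 76*(82 + (9 - 4)) = 76*(82 + 5) = 76*87 = 6612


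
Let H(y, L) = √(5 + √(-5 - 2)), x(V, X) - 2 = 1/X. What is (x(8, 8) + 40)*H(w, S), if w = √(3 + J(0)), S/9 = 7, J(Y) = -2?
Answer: 337*√(5 + I*√7)/8 ≈ 97.239 + 24.141*I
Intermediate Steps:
x(V, X) = 2 + 1/X
S = 63 (S = 9*7 = 63)
w = 1 (w = √(3 - 2) = √1 = 1)
H(y, L) = √(5 + I*√7) (H(y, L) = √(5 + √(-7)) = √(5 + I*√7))
(x(8, 8) + 40)*H(w, S) = ((2 + 1/8) + 40)*√(5 + I*√7) = ((2 + ⅛) + 40)*√(5 + I*√7) = (17/8 + 40)*√(5 + I*√7) = 337*√(5 + I*√7)/8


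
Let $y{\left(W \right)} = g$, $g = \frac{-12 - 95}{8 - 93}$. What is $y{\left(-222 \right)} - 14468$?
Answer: $- \frac{1229673}{85} \approx -14467.0$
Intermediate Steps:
$g = \frac{107}{85}$ ($g = - \frac{107}{-85} = \left(-107\right) \left(- \frac{1}{85}\right) = \frac{107}{85} \approx 1.2588$)
$y{\left(W \right)} = \frac{107}{85}$
$y{\left(-222 \right)} - 14468 = \frac{107}{85} - 14468 = - \frac{1229673}{85}$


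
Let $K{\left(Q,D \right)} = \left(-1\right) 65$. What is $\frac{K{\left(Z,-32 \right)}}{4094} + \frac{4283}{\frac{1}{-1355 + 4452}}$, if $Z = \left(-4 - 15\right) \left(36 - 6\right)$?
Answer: $\frac{54304662329}{4094} \approx 1.3264 \cdot 10^{7}$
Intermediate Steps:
$Z = -570$ ($Z = \left(-19\right) 30 = -570$)
$K{\left(Q,D \right)} = -65$
$\frac{K{\left(Z,-32 \right)}}{4094} + \frac{4283}{\frac{1}{-1355 + 4452}} = - \frac{65}{4094} + \frac{4283}{\frac{1}{-1355 + 4452}} = \left(-65\right) \frac{1}{4094} + \frac{4283}{\frac{1}{3097}} = - \frac{65}{4094} + 4283 \frac{1}{\frac{1}{3097}} = - \frac{65}{4094} + 4283 \cdot 3097 = - \frac{65}{4094} + 13264451 = \frac{54304662329}{4094}$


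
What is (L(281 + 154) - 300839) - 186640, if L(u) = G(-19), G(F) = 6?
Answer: -487473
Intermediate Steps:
L(u) = 6
(L(281 + 154) - 300839) - 186640 = (6 - 300839) - 186640 = -300833 - 186640 = -487473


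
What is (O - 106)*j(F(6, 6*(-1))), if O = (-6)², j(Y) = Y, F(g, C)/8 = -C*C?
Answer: 20160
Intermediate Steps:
F(g, C) = -8*C² (F(g, C) = 8*(-C*C) = 8*(-C²) = -8*C²)
O = 36
(O - 106)*j(F(6, 6*(-1))) = (36 - 106)*(-8*(6*(-1))²) = -(-560)*(-6)² = -(-560)*36 = -70*(-288) = 20160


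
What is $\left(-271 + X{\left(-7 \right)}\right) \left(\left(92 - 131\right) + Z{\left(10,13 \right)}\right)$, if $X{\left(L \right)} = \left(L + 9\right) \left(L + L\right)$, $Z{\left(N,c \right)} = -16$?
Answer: $16445$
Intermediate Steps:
$X{\left(L \right)} = 2 L \left(9 + L\right)$ ($X{\left(L \right)} = \left(9 + L\right) 2 L = 2 L \left(9 + L\right)$)
$\left(-271 + X{\left(-7 \right)}\right) \left(\left(92 - 131\right) + Z{\left(10,13 \right)}\right) = \left(-271 + 2 \left(-7\right) \left(9 - 7\right)\right) \left(\left(92 - 131\right) - 16\right) = \left(-271 + 2 \left(-7\right) 2\right) \left(-39 - 16\right) = \left(-271 - 28\right) \left(-55\right) = \left(-299\right) \left(-55\right) = 16445$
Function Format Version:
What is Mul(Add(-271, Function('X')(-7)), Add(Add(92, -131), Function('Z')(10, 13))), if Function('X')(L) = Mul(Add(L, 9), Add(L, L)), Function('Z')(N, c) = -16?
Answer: 16445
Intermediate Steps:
Function('X')(L) = Mul(2, L, Add(9, L)) (Function('X')(L) = Mul(Add(9, L), Mul(2, L)) = Mul(2, L, Add(9, L)))
Mul(Add(-271, Function('X')(-7)), Add(Add(92, -131), Function('Z')(10, 13))) = Mul(Add(-271, Mul(2, -7, Add(9, -7))), Add(Add(92, -131), -16)) = Mul(Add(-271, Mul(2, -7, 2)), Add(-39, -16)) = Mul(Add(-271, -28), -55) = Mul(-299, -55) = 16445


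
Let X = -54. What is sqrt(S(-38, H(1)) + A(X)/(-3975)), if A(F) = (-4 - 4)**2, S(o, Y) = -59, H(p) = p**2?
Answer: I*sqrt(37299651)/795 ≈ 7.6822*I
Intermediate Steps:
A(F) = 64 (A(F) = (-8)**2 = 64)
sqrt(S(-38, H(1)) + A(X)/(-3975)) = sqrt(-59 + 64/(-3975)) = sqrt(-59 + 64*(-1/3975)) = sqrt(-59 - 64/3975) = sqrt(-234589/3975) = I*sqrt(37299651)/795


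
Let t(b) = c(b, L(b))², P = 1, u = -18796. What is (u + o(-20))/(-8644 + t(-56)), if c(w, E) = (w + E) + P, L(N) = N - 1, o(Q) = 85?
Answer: -6237/1300 ≈ -4.7977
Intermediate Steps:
L(N) = -1 + N
c(w, E) = 1 + E + w (c(w, E) = (w + E) + 1 = (E + w) + 1 = 1 + E + w)
t(b) = 4*b² (t(b) = (1 + (-1 + b) + b)² = (2*b)² = 4*b²)
(u + o(-20))/(-8644 + t(-56)) = (-18796 + 85)/(-8644 + 4*(-56)²) = -18711/(-8644 + 4*3136) = -18711/(-8644 + 12544) = -18711/3900 = -18711*1/3900 = -6237/1300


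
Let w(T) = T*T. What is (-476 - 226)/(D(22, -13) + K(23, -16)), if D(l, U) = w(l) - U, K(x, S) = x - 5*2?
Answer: -117/85 ≈ -1.3765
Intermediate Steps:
w(T) = T**2
K(x, S) = -10 + x (K(x, S) = x - 10 = -10 + x)
D(l, U) = l**2 - U
(-476 - 226)/(D(22, -13) + K(23, -16)) = (-476 - 226)/((22**2 - 1*(-13)) + (-10 + 23)) = -702/((484 + 13) + 13) = -702/(497 + 13) = -702/510 = -702*1/510 = -117/85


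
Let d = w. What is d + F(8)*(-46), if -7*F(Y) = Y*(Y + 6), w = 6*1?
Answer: 742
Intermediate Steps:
w = 6
d = 6
F(Y) = -Y*(6 + Y)/7 (F(Y) = -Y*(Y + 6)/7 = -Y*(6 + Y)/7)
d + F(8)*(-46) = 6 - 1/7*8*(6 + 8)*(-46) = 6 - 1/7*8*14*(-46) = 6 - 16*(-46) = 6 + 736 = 742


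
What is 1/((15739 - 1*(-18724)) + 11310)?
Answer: 1/45773 ≈ 2.1847e-5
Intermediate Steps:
1/((15739 - 1*(-18724)) + 11310) = 1/((15739 + 18724) + 11310) = 1/(34463 + 11310) = 1/45773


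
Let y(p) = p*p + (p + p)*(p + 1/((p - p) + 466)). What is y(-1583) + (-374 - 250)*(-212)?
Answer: 1782437932/233 ≈ 7.6500e+6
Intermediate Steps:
y(p) = p**2 + 2*p*(1/466 + p) (y(p) = p**2 + (2*p)*(p + 1/(0 + 466)) = p**2 + (2*p)*(p + 1/466) = p**2 + (2*p)*(1/466 + p) = p**2 + 2*p*(1/466 + p))
y(-1583) + (-374 - 250)*(-212) = (1/233)*(-1583)*(1 + 699*(-1583)) + (-374 - 250)*(-212) = (1/233)*(-1583)*(1 - 1106517) - 624*(-212) = (1/233)*(-1583)*(-1106516) + 132288 = 1751614828/233 + 132288 = 1782437932/233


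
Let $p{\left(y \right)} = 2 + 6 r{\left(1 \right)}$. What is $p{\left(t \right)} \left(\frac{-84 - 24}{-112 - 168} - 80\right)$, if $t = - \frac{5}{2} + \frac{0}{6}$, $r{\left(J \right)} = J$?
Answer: $- \frac{22292}{35} \approx -636.91$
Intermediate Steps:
$t = - \frac{5}{2}$ ($t = \left(-5\right) \frac{1}{2} + 0 \cdot \frac{1}{6} = - \frac{5}{2} + 0 = - \frac{5}{2} \approx -2.5$)
$p{\left(y \right)} = 8$ ($p{\left(y \right)} = 2 + 6 \cdot 1 = 2 + 6 = 8$)
$p{\left(t \right)} \left(\frac{-84 - 24}{-112 - 168} - 80\right) = 8 \left(\frac{-84 - 24}{-112 - 168} - 80\right) = 8 \left(- \frac{108}{-280} - 80\right) = 8 \left(\left(-108\right) \left(- \frac{1}{280}\right) - 80\right) = 8 \left(\frac{27}{70} - 80\right) = 8 \left(- \frac{5573}{70}\right) = - \frac{22292}{35}$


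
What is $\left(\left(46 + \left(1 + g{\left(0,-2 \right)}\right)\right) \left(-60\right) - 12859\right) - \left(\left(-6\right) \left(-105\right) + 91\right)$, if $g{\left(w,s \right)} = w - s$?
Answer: $-16520$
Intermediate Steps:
$\left(\left(46 + \left(1 + g{\left(0,-2 \right)}\right)\right) \left(-60\right) - 12859\right) - \left(\left(-6\right) \left(-105\right) + 91\right) = \left(\left(46 + \left(1 + \left(0 - -2\right)\right)\right) \left(-60\right) - 12859\right) - \left(\left(-6\right) \left(-105\right) + 91\right) = \left(\left(46 + \left(1 + \left(0 + 2\right)\right)\right) \left(-60\right) - 12859\right) - \left(630 + 91\right) = \left(\left(46 + \left(1 + 2\right)\right) \left(-60\right) - 12859\right) - 721 = \left(\left(46 + 3\right) \left(-60\right) - 12859\right) - 721 = \left(49 \left(-60\right) - 12859\right) - 721 = \left(-2940 - 12859\right) - 721 = -15799 - 721 = -16520$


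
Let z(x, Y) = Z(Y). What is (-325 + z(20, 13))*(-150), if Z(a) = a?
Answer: 46800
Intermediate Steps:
z(x, Y) = Y
(-325 + z(20, 13))*(-150) = (-325 + 13)*(-150) = -312*(-150) = 46800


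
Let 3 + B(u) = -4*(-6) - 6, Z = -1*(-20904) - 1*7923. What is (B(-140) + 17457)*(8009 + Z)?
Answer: 366737280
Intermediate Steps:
Z = 12981 (Z = 20904 - 7923 = 12981)
B(u) = 15 (B(u) = -3 + (-4*(-6) - 6) = -3 + (24 - 6) = -3 + 18 = 15)
(B(-140) + 17457)*(8009 + Z) = (15 + 17457)*(8009 + 12981) = 17472*20990 = 366737280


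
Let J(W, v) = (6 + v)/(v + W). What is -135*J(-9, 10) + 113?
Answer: -2047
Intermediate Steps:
J(W, v) = (6 + v)/(W + v)
-135*J(-9, 10) + 113 = -135*(6 + 10)/(-9 + 10) + 113 = -135*16/1 + 113 = -135*16 + 113 = -2160 + 113 = -2047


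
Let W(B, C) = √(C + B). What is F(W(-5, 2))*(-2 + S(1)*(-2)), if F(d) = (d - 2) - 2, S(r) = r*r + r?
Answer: 24 - 6*I*√3 ≈ 24.0 - 10.392*I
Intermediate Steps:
S(r) = r + r² (S(r) = r² + r = r + r²)
W(B, C) = √(B + C)
F(d) = -4 + d (F(d) = (-2 + d) - 2 = -4 + d)
F(W(-5, 2))*(-2 + S(1)*(-2)) = (-4 + √(-5 + 2))*(-2 + (1*(1 + 1))*(-2)) = (-4 + √(-3))*(-2 + (1*2)*(-2)) = (-4 + I*√3)*(-2 + 2*(-2)) = (-4 + I*√3)*(-2 - 4) = (-4 + I*√3)*(-6) = 24 - 6*I*√3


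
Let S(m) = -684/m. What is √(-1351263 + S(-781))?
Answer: I*√824217196539/781 ≈ 1162.4*I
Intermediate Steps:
√(-1351263 + S(-781)) = √(-1351263 - 684/(-781)) = √(-1351263 - 684*(-1/781)) = √(-1351263 + 684/781) = √(-1055335719/781) = I*√824217196539/781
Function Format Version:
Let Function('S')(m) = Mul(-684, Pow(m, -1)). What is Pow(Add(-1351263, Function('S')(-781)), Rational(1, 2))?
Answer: Mul(Rational(1, 781), I, Pow(824217196539, Rational(1, 2))) ≈ Mul(1162.4, I)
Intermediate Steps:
Pow(Add(-1351263, Function('S')(-781)), Rational(1, 2)) = Pow(Add(-1351263, Mul(-684, Pow(-781, -1))), Rational(1, 2)) = Pow(Add(-1351263, Mul(-684, Rational(-1, 781))), Rational(1, 2)) = Pow(Add(-1351263, Rational(684, 781)), Rational(1, 2)) = Pow(Rational(-1055335719, 781), Rational(1, 2)) = Mul(Rational(1, 781), I, Pow(824217196539, Rational(1, 2)))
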